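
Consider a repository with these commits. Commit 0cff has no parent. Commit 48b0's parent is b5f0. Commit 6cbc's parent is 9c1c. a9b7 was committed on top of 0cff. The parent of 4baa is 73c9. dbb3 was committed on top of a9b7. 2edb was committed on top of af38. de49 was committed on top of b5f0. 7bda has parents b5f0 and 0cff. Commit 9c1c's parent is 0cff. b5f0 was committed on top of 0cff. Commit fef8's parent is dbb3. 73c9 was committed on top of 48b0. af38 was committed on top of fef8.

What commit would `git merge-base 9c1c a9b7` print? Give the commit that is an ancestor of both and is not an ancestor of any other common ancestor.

Ancestors of 9c1c: {0cff, 9c1c}.
Ancestors of a9b7: {0cff, a9b7}.
Common ancestors: {0cff}.
The only common ancestor is 0cff, so it is the merge base.

0cff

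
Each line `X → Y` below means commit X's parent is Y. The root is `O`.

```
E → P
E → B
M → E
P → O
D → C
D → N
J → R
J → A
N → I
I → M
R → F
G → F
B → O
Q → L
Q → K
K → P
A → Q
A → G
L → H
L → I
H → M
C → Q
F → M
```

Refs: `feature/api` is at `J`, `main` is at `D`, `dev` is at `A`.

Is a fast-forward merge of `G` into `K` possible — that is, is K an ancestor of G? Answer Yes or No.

A fast-forward from K to G is possible iff K is an ancestor of G.
Ancestors of G: {B, E, F, G, M, O, P}.
K is not among them, so fast-forward is not possible.

No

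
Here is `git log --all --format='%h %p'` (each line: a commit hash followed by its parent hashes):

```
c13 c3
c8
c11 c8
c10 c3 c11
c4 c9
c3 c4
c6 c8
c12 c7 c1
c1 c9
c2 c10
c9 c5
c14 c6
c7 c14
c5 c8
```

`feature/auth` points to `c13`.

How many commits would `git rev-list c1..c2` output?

5

Reachable from c2: {c10, c11, c2, c3, c4, c5, c8, c9}.
Reachable from c1: {c1, c5, c8, c9}.
In c2's history but not c1's: {c10, c11, c2, c3, c4} — 5 commits.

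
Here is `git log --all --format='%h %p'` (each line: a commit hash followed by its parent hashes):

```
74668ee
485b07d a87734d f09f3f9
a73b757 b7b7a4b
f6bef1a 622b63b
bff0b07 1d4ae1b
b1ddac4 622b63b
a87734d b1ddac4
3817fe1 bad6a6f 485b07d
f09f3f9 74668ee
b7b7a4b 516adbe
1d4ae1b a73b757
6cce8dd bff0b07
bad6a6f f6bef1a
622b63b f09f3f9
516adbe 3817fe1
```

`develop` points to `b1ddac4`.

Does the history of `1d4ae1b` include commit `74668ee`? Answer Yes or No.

Yes

Ancestors of 1d4ae1b (commits reachable by following parents): {1d4ae1b, 3817fe1, 485b07d, 516adbe, 622b63b, 74668ee, a73b757, a87734d, b1ddac4, b7b7a4b, bad6a6f, f09f3f9, f6bef1a}.
74668ee is in that set, so it is an ancestor of 1d4ae1b.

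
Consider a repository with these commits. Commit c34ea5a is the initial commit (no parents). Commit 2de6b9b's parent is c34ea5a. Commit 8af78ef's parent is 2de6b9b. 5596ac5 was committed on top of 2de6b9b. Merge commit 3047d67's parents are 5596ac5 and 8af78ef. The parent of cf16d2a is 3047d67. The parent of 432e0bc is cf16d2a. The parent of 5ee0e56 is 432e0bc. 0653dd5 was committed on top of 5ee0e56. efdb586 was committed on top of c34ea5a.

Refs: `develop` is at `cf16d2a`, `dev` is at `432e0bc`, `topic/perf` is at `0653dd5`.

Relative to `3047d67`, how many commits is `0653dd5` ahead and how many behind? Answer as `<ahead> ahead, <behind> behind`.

4 ahead, 0 behind

Reachable from 0653dd5: {0653dd5, 2de6b9b, 3047d67, 432e0bc, 5596ac5, 5ee0e56, 8af78ef, c34ea5a, cf16d2a}.
Reachable from 3047d67: {2de6b9b, 3047d67, 5596ac5, 8af78ef, c34ea5a}.
Only in 0653dd5's history (ahead): {0653dd5, 432e0bc, 5ee0e56, cf16d2a} — 4.
Only in 3047d67's history (behind): {} — 0.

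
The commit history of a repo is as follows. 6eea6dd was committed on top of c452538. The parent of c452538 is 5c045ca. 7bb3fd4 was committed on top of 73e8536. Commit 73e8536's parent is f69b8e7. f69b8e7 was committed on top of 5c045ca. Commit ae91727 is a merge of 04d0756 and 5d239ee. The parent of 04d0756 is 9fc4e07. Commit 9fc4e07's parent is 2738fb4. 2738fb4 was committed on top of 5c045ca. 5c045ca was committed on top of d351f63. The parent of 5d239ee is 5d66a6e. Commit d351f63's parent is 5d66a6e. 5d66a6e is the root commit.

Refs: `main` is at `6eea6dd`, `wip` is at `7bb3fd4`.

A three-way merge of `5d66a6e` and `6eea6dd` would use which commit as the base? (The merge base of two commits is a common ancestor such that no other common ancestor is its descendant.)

Ancestors of 5d66a6e: {5d66a6e}.
Ancestors of 6eea6dd: {5c045ca, 5d66a6e, 6eea6dd, c452538, d351f63}.
Common ancestors: {5d66a6e}.
The only common ancestor is 5d66a6e, so it is the merge base.

5d66a6e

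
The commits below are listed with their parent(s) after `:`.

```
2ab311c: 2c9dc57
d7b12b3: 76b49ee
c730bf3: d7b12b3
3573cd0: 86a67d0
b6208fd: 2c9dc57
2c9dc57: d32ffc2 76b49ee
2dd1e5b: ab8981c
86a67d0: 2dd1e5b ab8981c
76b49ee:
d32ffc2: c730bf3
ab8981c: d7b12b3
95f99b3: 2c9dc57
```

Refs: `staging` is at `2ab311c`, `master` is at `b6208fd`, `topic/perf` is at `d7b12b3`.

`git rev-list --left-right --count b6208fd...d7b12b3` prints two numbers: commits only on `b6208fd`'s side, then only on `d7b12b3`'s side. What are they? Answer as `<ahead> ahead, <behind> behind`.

Reachable from b6208fd: {2c9dc57, 76b49ee, b6208fd, c730bf3, d32ffc2, d7b12b3}.
Reachable from d7b12b3: {76b49ee, d7b12b3}.
Only in b6208fd's history (ahead): {2c9dc57, b6208fd, c730bf3, d32ffc2} — 4.
Only in d7b12b3's history (behind): {} — 0.

4 ahead, 0 behind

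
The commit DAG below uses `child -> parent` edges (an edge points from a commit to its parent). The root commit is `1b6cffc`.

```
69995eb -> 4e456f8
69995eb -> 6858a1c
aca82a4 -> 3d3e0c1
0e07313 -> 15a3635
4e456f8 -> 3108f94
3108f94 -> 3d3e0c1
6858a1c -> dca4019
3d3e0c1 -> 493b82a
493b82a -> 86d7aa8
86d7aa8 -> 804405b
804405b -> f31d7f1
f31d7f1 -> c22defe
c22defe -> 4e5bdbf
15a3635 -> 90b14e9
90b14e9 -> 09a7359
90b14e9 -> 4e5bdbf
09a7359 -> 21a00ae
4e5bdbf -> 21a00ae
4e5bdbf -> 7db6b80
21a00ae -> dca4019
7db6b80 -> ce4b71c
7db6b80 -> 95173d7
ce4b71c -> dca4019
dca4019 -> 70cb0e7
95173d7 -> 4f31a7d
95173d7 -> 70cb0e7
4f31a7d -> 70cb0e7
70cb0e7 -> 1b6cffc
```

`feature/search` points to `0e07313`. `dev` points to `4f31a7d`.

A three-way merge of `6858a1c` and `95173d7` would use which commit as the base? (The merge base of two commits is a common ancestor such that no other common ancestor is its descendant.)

Ancestors of 6858a1c: {1b6cffc, 6858a1c, 70cb0e7, dca4019}.
Ancestors of 95173d7: {1b6cffc, 4f31a7d, 70cb0e7, 95173d7}.
Common ancestors: {1b6cffc, 70cb0e7}.
Among these, 70cb0e7 is not an ancestor of any other common ancestor — it is the merge base.

70cb0e7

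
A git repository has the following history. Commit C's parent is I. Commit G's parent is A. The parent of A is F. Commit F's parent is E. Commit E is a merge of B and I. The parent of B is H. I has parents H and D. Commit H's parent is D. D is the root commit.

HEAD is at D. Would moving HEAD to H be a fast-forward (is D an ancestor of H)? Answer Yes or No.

A fast-forward from D to H is possible iff D is an ancestor of H.
Ancestors of H: {D, H}.
D is among them, so fast-forward is possible.

Yes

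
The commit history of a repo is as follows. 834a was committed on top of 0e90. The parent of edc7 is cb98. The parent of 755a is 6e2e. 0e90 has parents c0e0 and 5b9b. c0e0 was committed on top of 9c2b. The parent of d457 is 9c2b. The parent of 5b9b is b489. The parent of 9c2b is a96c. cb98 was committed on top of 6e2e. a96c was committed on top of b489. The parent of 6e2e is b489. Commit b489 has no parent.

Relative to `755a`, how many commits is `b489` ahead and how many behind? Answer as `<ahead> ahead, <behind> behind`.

Reachable from b489: {b489}.
Reachable from 755a: {6e2e, 755a, b489}.
Only in b489's history (ahead): {} — 0.
Only in 755a's history (behind): {6e2e, 755a} — 2.

0 ahead, 2 behind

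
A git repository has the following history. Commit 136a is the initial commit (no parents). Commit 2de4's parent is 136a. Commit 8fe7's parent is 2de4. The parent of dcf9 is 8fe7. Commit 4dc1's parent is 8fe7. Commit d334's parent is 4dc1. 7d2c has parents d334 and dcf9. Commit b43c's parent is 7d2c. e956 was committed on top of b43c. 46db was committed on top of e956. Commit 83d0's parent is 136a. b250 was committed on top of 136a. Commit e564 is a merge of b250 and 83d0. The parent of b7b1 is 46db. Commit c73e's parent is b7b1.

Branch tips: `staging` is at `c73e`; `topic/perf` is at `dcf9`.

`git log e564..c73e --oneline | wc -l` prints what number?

11

Reachable from c73e: {136a, 2de4, 46db, 4dc1, 7d2c, 8fe7, b43c, b7b1, c73e, d334, dcf9, e956}.
Reachable from e564: {136a, 83d0, b250, e564}.
In c73e's history but not e564's: {2de4, 46db, 4dc1, 7d2c, 8fe7, b43c, b7b1, c73e, d334, dcf9, e956} — 11 commits.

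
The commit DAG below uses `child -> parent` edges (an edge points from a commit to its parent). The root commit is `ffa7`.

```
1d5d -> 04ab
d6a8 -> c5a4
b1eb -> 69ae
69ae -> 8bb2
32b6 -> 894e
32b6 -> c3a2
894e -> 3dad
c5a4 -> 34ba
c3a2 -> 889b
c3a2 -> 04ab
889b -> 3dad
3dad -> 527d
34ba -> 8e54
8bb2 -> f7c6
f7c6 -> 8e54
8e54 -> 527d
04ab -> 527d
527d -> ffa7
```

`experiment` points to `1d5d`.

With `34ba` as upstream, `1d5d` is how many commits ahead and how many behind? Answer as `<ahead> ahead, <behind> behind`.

2 ahead, 2 behind

Reachable from 1d5d: {04ab, 1d5d, 527d, ffa7}.
Reachable from 34ba: {34ba, 527d, 8e54, ffa7}.
Only in 1d5d's history (ahead): {04ab, 1d5d} — 2.
Only in 34ba's history (behind): {34ba, 8e54} — 2.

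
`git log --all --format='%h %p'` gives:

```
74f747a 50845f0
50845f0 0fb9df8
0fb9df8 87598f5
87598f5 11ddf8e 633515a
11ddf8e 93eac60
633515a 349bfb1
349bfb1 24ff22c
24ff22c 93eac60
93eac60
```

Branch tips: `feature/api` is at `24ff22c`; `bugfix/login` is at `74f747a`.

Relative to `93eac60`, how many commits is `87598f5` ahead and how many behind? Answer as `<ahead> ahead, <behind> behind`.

Reachable from 87598f5: {11ddf8e, 24ff22c, 349bfb1, 633515a, 87598f5, 93eac60}.
Reachable from 93eac60: {93eac60}.
Only in 87598f5's history (ahead): {11ddf8e, 24ff22c, 349bfb1, 633515a, 87598f5} — 5.
Only in 93eac60's history (behind): {} — 0.

5 ahead, 0 behind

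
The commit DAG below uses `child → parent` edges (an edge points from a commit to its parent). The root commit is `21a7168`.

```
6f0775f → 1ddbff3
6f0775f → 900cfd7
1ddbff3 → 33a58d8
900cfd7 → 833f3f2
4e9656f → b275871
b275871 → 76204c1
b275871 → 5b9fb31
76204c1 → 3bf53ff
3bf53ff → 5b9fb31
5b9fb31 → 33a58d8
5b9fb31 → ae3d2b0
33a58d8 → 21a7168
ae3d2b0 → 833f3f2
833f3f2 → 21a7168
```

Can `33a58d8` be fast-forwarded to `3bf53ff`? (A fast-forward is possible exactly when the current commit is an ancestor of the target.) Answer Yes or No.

A fast-forward from 33a58d8 to 3bf53ff is possible iff 33a58d8 is an ancestor of 3bf53ff.
Ancestors of 3bf53ff: {21a7168, 33a58d8, 3bf53ff, 5b9fb31, 833f3f2, ae3d2b0}.
33a58d8 is among them, so fast-forward is possible.

Yes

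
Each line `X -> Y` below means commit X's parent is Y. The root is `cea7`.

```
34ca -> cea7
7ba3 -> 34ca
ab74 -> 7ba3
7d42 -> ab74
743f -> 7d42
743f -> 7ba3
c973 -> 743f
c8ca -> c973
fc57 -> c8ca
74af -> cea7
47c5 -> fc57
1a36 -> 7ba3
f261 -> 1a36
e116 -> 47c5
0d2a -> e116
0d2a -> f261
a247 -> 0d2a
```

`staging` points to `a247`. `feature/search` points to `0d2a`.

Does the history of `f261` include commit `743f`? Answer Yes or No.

No

Ancestors of f261: {1a36, 34ca, 7ba3, cea7, f261}.
743f is not in that set, so it is not an ancestor of f261.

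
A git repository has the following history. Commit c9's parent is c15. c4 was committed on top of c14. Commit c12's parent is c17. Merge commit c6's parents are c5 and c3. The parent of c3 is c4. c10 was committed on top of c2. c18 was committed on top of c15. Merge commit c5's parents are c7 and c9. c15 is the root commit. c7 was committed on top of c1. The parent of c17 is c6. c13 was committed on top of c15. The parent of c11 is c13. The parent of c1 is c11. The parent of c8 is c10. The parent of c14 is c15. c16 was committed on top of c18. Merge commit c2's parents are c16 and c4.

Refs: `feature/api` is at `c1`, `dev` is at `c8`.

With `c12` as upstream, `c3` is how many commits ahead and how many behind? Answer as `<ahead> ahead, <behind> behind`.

0 ahead, 9 behind

Reachable from c3: {c14, c15, c3, c4}.
Reachable from c12: {c1, c11, c12, c13, c14, c15, c17, c3, c4, c5, c6, c7, c9}.
Only in c3's history (ahead): {} — 0.
Only in c12's history (behind): {c1, c11, c12, c13, c17, c5, c6, c7, c9} — 9.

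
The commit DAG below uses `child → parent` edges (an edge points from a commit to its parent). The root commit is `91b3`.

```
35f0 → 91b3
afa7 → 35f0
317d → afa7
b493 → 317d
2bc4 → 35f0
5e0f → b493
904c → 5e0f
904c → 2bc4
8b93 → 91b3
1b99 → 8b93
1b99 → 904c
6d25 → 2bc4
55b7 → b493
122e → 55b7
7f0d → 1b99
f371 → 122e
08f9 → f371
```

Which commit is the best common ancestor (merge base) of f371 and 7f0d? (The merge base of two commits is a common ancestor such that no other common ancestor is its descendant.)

Ancestors of f371: {122e, 317d, 35f0, 55b7, 91b3, afa7, b493, f371}.
Ancestors of 7f0d: {1b99, 2bc4, 317d, 35f0, 5e0f, 7f0d, 8b93, 904c, 91b3, afa7, b493}.
Common ancestors: {317d, 35f0, 91b3, afa7, b493}.
Among these, b493 is not an ancestor of any other common ancestor — it is the merge base.

b493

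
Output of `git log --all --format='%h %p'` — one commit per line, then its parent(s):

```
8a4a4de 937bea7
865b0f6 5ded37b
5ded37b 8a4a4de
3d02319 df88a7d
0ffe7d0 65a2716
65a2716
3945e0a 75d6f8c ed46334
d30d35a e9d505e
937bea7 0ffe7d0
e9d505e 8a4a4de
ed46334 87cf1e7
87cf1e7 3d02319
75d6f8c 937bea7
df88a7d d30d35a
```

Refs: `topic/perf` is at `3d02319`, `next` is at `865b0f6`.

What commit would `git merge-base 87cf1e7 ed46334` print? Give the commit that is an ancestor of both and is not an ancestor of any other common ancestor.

Ancestors of 87cf1e7: {0ffe7d0, 3d02319, 65a2716, 87cf1e7, 8a4a4de, 937bea7, d30d35a, df88a7d, e9d505e}.
Ancestors of ed46334: {0ffe7d0, 3d02319, 65a2716, 87cf1e7, 8a4a4de, 937bea7, d30d35a, df88a7d, e9d505e, ed46334}.
Common ancestors: {0ffe7d0, 3d02319, 65a2716, 87cf1e7, 8a4a4de, 937bea7, d30d35a, df88a7d, e9d505e}.
Among these, 87cf1e7 is not an ancestor of any other common ancestor — it is the merge base.

87cf1e7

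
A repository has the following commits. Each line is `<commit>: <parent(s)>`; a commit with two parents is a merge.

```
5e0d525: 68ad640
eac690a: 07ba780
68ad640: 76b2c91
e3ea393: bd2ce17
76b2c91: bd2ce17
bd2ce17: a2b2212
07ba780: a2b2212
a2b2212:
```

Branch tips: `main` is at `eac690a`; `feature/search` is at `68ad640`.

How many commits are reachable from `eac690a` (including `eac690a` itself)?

Walking parent pointers from eac690a: reachable set = {07ba780, a2b2212, eac690a}.
That is 3 commits.

3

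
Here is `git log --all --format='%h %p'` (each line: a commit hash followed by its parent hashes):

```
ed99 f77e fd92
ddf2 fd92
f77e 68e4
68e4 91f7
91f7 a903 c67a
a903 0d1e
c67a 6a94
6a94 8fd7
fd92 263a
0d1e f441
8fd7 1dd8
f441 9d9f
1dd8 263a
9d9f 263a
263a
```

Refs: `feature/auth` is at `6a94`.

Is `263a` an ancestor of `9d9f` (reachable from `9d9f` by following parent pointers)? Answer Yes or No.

Yes

Ancestors of 9d9f (commits reachable by following parents): {263a, 9d9f}.
263a is in that set, so it is an ancestor of 9d9f.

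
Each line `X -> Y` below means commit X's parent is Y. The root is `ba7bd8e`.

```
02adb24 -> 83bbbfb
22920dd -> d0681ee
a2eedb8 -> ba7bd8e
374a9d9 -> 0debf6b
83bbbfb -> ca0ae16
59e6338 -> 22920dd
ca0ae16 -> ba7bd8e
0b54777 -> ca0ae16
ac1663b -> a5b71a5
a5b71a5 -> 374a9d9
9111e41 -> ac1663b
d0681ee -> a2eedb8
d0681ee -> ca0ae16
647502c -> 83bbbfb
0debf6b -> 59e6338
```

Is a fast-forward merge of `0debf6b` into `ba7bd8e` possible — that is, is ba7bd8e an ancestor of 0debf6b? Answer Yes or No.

Yes

A fast-forward from ba7bd8e to 0debf6b is possible iff ba7bd8e is an ancestor of 0debf6b.
Ancestors of 0debf6b: {0debf6b, 22920dd, 59e6338, a2eedb8, ba7bd8e, ca0ae16, d0681ee}.
ba7bd8e is among them, so fast-forward is possible.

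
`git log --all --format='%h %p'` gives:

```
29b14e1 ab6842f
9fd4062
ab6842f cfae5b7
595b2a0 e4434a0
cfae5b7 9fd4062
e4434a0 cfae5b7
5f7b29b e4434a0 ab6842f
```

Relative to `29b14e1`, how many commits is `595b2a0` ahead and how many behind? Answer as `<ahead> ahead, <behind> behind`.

2 ahead, 2 behind

Reachable from 595b2a0: {595b2a0, 9fd4062, cfae5b7, e4434a0}.
Reachable from 29b14e1: {29b14e1, 9fd4062, ab6842f, cfae5b7}.
Only in 595b2a0's history (ahead): {595b2a0, e4434a0} — 2.
Only in 29b14e1's history (behind): {29b14e1, ab6842f} — 2.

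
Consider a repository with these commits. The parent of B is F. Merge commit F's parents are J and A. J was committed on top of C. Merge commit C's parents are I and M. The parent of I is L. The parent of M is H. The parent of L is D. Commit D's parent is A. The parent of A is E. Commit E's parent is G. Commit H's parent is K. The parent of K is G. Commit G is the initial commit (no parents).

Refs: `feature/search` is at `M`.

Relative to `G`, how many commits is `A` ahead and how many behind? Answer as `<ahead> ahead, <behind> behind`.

Reachable from A: {A, E, G}.
Reachable from G: {G}.
Only in A's history (ahead): {A, E} — 2.
Only in G's history (behind): {} — 0.

2 ahead, 0 behind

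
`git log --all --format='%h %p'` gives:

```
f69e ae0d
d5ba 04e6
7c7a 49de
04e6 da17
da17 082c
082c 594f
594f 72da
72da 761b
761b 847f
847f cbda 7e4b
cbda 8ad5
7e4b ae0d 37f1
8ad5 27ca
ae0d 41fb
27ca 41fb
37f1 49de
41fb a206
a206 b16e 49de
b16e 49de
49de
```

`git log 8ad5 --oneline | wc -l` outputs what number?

6

Walking parent pointers from 8ad5: reachable set = {27ca, 41fb, 49de, 8ad5, a206, b16e}.
That is 6 commits.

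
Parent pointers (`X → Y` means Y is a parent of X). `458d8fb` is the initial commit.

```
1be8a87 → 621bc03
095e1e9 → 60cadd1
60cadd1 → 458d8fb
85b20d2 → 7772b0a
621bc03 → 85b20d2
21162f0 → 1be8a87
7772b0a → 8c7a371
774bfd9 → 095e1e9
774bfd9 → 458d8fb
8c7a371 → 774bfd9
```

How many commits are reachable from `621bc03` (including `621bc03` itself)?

Walking parent pointers from 621bc03: reachable set = {095e1e9, 458d8fb, 60cadd1, 621bc03, 774bfd9, 7772b0a, 85b20d2, 8c7a371}.
That is 8 commits.

8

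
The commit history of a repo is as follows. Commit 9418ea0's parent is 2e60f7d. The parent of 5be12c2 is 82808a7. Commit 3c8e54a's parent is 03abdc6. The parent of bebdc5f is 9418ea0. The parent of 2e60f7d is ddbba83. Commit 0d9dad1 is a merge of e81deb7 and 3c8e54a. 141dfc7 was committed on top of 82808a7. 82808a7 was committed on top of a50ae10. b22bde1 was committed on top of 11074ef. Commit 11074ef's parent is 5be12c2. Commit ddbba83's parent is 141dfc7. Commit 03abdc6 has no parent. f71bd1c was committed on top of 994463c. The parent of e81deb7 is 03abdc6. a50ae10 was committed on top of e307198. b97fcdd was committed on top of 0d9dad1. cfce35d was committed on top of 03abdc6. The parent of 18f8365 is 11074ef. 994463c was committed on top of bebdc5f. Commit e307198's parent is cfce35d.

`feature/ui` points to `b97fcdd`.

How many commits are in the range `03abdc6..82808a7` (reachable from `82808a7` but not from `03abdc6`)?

4

Reachable from 82808a7: {03abdc6, 82808a7, a50ae10, cfce35d, e307198}.
Reachable from 03abdc6: {03abdc6}.
In 82808a7's history but not 03abdc6's: {82808a7, a50ae10, cfce35d, e307198} — 4 commits.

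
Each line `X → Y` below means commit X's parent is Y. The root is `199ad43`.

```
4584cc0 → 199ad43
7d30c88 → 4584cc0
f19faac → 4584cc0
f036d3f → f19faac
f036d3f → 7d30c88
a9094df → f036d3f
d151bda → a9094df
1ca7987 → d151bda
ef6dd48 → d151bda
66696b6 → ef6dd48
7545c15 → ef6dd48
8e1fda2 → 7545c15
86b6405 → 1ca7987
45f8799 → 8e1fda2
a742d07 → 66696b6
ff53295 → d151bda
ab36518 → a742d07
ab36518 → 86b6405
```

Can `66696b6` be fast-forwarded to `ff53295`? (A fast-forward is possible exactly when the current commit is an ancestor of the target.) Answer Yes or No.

A fast-forward from 66696b6 to ff53295 is possible iff 66696b6 is an ancestor of ff53295.
Ancestors of ff53295: {199ad43, 4584cc0, 7d30c88, a9094df, d151bda, f036d3f, f19faac, ff53295}.
66696b6 is not among them, so fast-forward is not possible.

No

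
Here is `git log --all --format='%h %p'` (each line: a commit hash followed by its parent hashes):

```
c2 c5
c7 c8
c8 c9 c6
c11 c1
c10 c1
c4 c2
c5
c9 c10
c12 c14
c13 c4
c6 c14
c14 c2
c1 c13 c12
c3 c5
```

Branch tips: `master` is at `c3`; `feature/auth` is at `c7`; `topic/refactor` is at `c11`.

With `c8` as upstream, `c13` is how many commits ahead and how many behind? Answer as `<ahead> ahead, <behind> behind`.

0 ahead, 7 behind

Reachable from c13: {c13, c2, c4, c5}.
Reachable from c8: {c1, c10, c12, c13, c14, c2, c4, c5, c6, c8, c9}.
Only in c13's history (ahead): {} — 0.
Only in c8's history (behind): {c1, c10, c12, c14, c6, c8, c9} — 7.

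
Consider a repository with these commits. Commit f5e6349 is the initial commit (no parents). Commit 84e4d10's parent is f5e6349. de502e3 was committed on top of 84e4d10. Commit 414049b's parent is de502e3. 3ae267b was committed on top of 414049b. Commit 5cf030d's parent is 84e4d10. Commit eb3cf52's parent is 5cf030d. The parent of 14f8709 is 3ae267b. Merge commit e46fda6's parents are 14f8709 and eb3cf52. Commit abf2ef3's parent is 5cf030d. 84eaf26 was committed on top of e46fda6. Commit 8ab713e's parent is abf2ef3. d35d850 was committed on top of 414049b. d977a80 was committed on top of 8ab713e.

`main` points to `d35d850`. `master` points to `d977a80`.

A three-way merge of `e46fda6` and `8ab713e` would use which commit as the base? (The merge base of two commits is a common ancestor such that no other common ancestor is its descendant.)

5cf030d

Ancestors of e46fda6: {14f8709, 3ae267b, 414049b, 5cf030d, 84e4d10, de502e3, e46fda6, eb3cf52, f5e6349}.
Ancestors of 8ab713e: {5cf030d, 84e4d10, 8ab713e, abf2ef3, f5e6349}.
Common ancestors: {5cf030d, 84e4d10, f5e6349}.
Among these, 5cf030d is not an ancestor of any other common ancestor — it is the merge base.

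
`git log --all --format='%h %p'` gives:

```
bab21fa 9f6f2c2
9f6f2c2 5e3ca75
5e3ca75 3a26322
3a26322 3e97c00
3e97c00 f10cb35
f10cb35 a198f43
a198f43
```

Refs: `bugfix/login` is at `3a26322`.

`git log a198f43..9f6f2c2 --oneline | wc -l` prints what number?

5

Reachable from 9f6f2c2: {3a26322, 3e97c00, 5e3ca75, 9f6f2c2, a198f43, f10cb35}.
Reachable from a198f43: {a198f43}.
In 9f6f2c2's history but not a198f43's: {3a26322, 3e97c00, 5e3ca75, 9f6f2c2, f10cb35} — 5 commits.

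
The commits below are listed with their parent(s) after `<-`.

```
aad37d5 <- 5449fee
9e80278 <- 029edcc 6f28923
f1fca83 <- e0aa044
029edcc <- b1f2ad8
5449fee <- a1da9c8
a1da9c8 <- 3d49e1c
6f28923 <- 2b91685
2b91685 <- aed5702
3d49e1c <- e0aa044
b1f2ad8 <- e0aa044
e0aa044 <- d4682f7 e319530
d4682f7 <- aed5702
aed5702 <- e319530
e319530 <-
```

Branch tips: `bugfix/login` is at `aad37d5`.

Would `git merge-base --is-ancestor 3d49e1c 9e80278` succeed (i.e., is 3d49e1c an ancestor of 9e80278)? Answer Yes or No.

No

Ancestors of 9e80278: {029edcc, 2b91685, 6f28923, 9e80278, aed5702, b1f2ad8, d4682f7, e0aa044, e319530}.
3d49e1c is not in that set, so it is not an ancestor of 9e80278.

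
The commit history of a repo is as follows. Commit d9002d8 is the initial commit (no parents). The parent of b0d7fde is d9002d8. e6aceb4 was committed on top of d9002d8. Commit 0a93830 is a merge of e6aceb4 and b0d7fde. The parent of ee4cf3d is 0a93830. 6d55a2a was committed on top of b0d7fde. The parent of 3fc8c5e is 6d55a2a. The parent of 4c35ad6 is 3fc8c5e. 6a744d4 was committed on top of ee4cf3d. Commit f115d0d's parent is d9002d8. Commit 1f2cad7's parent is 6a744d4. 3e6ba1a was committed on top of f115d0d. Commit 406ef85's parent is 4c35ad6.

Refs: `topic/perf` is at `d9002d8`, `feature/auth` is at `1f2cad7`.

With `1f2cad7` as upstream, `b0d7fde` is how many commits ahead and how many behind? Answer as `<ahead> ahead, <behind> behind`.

Reachable from b0d7fde: {b0d7fde, d9002d8}.
Reachable from 1f2cad7: {0a93830, 1f2cad7, 6a744d4, b0d7fde, d9002d8, e6aceb4, ee4cf3d}.
Only in b0d7fde's history (ahead): {} — 0.
Only in 1f2cad7's history (behind): {0a93830, 1f2cad7, 6a744d4, e6aceb4, ee4cf3d} — 5.

0 ahead, 5 behind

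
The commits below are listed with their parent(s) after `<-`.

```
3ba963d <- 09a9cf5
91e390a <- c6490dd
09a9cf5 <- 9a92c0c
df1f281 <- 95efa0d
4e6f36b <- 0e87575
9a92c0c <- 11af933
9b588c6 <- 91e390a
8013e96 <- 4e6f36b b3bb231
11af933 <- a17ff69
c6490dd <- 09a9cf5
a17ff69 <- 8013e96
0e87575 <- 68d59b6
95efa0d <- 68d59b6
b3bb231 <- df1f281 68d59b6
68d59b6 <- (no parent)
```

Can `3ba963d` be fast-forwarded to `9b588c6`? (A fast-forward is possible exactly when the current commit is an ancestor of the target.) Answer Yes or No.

No

A fast-forward from 3ba963d to 9b588c6 is possible iff 3ba963d is an ancestor of 9b588c6.
Ancestors of 9b588c6: {09a9cf5, 0e87575, 11af933, 4e6f36b, 68d59b6, 8013e96, 91e390a, 95efa0d, 9a92c0c, 9b588c6, a17ff69, b3bb231, c6490dd, df1f281}.
3ba963d is not among them, so fast-forward is not possible.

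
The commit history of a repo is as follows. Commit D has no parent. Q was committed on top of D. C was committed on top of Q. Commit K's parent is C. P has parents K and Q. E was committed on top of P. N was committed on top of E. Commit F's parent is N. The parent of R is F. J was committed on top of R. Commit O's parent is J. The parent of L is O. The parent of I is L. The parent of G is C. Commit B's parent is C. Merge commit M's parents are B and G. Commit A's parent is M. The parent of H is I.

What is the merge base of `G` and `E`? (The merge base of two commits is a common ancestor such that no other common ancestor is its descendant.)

Ancestors of G: {C, D, G, Q}.
Ancestors of E: {C, D, E, K, P, Q}.
Common ancestors: {C, D, Q}.
Among these, C is not an ancestor of any other common ancestor — it is the merge base.

C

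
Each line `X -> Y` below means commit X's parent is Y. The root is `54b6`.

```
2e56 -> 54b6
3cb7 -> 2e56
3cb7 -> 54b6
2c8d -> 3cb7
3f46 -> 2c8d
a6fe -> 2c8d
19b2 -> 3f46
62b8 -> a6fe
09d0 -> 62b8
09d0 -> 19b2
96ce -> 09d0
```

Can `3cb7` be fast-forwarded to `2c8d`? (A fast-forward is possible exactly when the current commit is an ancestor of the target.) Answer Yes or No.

A fast-forward from 3cb7 to 2c8d is possible iff 3cb7 is an ancestor of 2c8d.
Ancestors of 2c8d: {2c8d, 2e56, 3cb7, 54b6}.
3cb7 is among them, so fast-forward is possible.

Yes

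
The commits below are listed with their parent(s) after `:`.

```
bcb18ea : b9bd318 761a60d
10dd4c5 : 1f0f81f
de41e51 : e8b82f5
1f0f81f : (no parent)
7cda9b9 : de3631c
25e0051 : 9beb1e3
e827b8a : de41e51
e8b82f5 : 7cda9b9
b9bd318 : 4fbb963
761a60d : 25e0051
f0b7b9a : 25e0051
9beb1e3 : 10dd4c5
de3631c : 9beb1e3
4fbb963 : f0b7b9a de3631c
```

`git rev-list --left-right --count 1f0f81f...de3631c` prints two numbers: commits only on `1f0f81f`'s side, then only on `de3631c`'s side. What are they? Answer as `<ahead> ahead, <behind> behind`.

Reachable from 1f0f81f: {1f0f81f}.
Reachable from de3631c: {10dd4c5, 1f0f81f, 9beb1e3, de3631c}.
Only in 1f0f81f's history (ahead): {} — 0.
Only in de3631c's history (behind): {10dd4c5, 9beb1e3, de3631c} — 3.

0 ahead, 3 behind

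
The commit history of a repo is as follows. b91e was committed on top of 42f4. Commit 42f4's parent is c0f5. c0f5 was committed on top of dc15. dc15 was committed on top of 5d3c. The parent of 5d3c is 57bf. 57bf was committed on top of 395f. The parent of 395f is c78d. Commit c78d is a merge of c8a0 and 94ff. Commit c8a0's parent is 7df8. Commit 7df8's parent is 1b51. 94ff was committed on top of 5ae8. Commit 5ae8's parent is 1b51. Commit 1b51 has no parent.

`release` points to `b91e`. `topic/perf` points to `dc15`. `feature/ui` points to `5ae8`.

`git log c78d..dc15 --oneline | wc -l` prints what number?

4

Reachable from dc15: {1b51, 395f, 57bf, 5ae8, 5d3c, 7df8, 94ff, c78d, c8a0, dc15}.
Reachable from c78d: {1b51, 5ae8, 7df8, 94ff, c78d, c8a0}.
In dc15's history but not c78d's: {395f, 57bf, 5d3c, dc15} — 4 commits.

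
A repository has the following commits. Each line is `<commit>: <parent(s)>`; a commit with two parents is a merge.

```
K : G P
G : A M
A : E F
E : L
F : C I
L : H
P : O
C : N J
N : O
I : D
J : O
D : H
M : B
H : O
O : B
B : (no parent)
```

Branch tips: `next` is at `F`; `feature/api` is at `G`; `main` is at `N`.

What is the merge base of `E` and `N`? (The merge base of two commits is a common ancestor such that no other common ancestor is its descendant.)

O

Ancestors of E: {B, E, H, L, O}.
Ancestors of N: {B, N, O}.
Common ancestors: {B, O}.
Among these, O is not an ancestor of any other common ancestor — it is the merge base.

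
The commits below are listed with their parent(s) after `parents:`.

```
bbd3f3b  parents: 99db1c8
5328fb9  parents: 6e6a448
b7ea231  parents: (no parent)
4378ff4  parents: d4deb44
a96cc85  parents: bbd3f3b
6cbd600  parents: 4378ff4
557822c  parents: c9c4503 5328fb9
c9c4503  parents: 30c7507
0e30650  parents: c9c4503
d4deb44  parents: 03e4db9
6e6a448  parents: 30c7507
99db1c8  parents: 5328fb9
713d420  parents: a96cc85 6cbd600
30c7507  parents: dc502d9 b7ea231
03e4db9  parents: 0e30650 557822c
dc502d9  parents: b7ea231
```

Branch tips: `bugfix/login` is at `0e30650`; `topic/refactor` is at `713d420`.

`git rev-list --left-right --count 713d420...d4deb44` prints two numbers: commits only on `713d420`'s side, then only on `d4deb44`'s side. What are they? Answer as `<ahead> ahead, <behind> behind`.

6 ahead, 0 behind

Reachable from 713d420: {03e4db9, 0e30650, 30c7507, 4378ff4, 5328fb9, 557822c, 6cbd600, 6e6a448, 713d420, 99db1c8, a96cc85, b7ea231, bbd3f3b, c9c4503, d4deb44, dc502d9}.
Reachable from d4deb44: {03e4db9, 0e30650, 30c7507, 5328fb9, 557822c, 6e6a448, b7ea231, c9c4503, d4deb44, dc502d9}.
Only in 713d420's history (ahead): {4378ff4, 6cbd600, 713d420, 99db1c8, a96cc85, bbd3f3b} — 6.
Only in d4deb44's history (behind): {} — 0.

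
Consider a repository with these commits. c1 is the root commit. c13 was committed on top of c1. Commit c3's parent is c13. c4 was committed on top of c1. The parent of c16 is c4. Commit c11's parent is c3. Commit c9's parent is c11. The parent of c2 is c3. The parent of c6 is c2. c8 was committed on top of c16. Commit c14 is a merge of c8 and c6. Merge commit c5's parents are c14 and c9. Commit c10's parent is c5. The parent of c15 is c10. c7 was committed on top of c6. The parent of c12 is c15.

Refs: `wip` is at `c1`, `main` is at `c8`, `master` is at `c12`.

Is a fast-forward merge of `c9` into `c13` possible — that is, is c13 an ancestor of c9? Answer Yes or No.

A fast-forward from c13 to c9 is possible iff c13 is an ancestor of c9.
Ancestors of c9: {c1, c11, c13, c3, c9}.
c13 is among them, so fast-forward is possible.

Yes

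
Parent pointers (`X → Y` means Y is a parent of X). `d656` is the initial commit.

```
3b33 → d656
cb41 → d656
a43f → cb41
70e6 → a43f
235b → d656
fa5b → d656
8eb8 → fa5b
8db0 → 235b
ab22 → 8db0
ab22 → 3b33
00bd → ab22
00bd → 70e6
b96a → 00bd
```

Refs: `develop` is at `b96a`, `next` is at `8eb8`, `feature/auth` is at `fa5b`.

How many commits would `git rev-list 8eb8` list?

Walking parent pointers from 8eb8: reachable set = {8eb8, d656, fa5b}.
That is 3 commits.

3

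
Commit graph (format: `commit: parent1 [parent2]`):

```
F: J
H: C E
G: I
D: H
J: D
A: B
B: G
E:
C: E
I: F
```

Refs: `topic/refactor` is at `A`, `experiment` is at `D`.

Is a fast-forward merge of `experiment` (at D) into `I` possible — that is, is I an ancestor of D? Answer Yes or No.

A fast-forward from I to D is possible iff I is an ancestor of D.
Ancestors of D: {C, D, E, H}.
I is not among them, so fast-forward is not possible.

No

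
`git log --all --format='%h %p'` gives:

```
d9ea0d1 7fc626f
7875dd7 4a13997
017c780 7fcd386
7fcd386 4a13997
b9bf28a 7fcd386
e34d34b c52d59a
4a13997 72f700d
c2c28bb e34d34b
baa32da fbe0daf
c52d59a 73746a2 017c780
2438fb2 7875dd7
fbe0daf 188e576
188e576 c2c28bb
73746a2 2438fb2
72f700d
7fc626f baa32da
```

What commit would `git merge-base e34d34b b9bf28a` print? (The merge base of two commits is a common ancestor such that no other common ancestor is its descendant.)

7fcd386

Ancestors of e34d34b: {017c780, 2438fb2, 4a13997, 72f700d, 73746a2, 7875dd7, 7fcd386, c52d59a, e34d34b}.
Ancestors of b9bf28a: {4a13997, 72f700d, 7fcd386, b9bf28a}.
Common ancestors: {4a13997, 72f700d, 7fcd386}.
Among these, 7fcd386 is not an ancestor of any other common ancestor — it is the merge base.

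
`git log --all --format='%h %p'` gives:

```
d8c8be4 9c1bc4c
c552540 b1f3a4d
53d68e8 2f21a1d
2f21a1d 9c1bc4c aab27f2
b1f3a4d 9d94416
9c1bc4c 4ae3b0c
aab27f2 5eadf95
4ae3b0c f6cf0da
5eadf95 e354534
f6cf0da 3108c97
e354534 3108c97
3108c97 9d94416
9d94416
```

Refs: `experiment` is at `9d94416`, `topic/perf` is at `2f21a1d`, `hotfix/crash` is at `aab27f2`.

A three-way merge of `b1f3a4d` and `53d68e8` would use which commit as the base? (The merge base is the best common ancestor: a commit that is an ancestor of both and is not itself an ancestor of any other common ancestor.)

Ancestors of b1f3a4d: {9d94416, b1f3a4d}.
Ancestors of 53d68e8: {2f21a1d, 3108c97, 4ae3b0c, 53d68e8, 5eadf95, 9c1bc4c, 9d94416, aab27f2, e354534, f6cf0da}.
Common ancestors: {9d94416}.
The only common ancestor is 9d94416, so it is the merge base.

9d94416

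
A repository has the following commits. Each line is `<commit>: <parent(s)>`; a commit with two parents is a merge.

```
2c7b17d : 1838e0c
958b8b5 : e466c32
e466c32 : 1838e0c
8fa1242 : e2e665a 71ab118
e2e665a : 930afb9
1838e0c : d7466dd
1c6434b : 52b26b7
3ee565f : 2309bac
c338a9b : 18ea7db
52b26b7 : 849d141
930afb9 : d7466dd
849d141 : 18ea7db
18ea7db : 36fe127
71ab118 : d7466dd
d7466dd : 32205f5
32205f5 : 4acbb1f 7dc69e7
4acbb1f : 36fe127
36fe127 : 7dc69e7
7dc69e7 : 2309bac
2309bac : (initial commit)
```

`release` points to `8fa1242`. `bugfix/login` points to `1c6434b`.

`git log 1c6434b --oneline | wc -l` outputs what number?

7

Walking parent pointers from 1c6434b: reachable set = {18ea7db, 1c6434b, 2309bac, 36fe127, 52b26b7, 7dc69e7, 849d141}.
That is 7 commits.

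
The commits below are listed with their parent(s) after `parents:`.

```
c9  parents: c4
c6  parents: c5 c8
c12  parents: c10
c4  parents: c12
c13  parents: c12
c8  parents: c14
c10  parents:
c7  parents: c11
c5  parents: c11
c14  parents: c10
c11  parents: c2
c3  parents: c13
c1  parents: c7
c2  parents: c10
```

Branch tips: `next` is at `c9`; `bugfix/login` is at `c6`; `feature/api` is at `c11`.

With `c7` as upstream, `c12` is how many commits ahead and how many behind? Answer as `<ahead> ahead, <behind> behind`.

Reachable from c12: {c10, c12}.
Reachable from c7: {c10, c11, c2, c7}.
Only in c12's history (ahead): {c12} — 1.
Only in c7's history (behind): {c11, c2, c7} — 3.

1 ahead, 3 behind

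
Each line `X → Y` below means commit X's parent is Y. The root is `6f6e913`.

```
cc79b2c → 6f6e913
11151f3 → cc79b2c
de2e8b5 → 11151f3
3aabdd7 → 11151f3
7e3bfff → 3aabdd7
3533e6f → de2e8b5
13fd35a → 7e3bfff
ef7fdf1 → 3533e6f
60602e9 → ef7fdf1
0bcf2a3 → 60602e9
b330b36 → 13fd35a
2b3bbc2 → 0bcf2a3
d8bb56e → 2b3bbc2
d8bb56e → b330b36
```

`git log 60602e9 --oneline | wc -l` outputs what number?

Walking parent pointers from 60602e9: reachable set = {11151f3, 3533e6f, 60602e9, 6f6e913, cc79b2c, de2e8b5, ef7fdf1}.
That is 7 commits.

7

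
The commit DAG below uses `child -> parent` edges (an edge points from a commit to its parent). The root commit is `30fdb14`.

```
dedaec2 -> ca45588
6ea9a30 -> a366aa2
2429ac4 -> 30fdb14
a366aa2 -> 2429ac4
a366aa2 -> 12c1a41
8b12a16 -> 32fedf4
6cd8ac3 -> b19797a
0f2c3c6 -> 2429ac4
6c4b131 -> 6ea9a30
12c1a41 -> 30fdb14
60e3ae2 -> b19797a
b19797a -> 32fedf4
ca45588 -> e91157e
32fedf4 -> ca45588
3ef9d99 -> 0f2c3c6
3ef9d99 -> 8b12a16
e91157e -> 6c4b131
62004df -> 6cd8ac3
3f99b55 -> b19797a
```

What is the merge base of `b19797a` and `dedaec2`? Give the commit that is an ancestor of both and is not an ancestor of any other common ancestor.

Ancestors of b19797a: {12c1a41, 2429ac4, 30fdb14, 32fedf4, 6c4b131, 6ea9a30, a366aa2, b19797a, ca45588, e91157e}.
Ancestors of dedaec2: {12c1a41, 2429ac4, 30fdb14, 6c4b131, 6ea9a30, a366aa2, ca45588, dedaec2, e91157e}.
Common ancestors: {12c1a41, 2429ac4, 30fdb14, 6c4b131, 6ea9a30, a366aa2, ca45588, e91157e}.
Among these, ca45588 is not an ancestor of any other common ancestor — it is the merge base.

ca45588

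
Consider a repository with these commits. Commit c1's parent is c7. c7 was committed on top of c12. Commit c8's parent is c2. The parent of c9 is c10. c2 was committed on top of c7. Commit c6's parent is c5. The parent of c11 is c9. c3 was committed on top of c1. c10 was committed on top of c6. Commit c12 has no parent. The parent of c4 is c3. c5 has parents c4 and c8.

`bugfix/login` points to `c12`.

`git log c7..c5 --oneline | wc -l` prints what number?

Reachable from c5: {c1, c12, c2, c3, c4, c5, c7, c8}.
Reachable from c7: {c12, c7}.
In c5's history but not c7's: {c1, c2, c3, c4, c5, c8} — 6 commits.

6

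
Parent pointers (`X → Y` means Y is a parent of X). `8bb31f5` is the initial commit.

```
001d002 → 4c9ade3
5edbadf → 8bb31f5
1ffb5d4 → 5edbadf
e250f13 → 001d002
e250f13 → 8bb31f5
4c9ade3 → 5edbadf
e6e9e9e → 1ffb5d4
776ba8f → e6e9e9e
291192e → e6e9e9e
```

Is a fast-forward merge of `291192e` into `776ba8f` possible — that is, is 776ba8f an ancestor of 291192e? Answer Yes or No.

No

A fast-forward from 776ba8f to 291192e is possible iff 776ba8f is an ancestor of 291192e.
Ancestors of 291192e: {1ffb5d4, 291192e, 5edbadf, 8bb31f5, e6e9e9e}.
776ba8f is not among them, so fast-forward is not possible.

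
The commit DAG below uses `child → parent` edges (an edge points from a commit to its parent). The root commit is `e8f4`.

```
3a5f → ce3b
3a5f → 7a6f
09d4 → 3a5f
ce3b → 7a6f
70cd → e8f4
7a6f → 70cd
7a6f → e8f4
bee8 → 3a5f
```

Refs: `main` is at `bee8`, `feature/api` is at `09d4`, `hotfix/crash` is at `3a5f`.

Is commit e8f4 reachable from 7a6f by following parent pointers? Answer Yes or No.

Ancestors of 7a6f (commits reachable by following parents): {70cd, 7a6f, e8f4}.
e8f4 is in that set, so it is an ancestor of 7a6f.

Yes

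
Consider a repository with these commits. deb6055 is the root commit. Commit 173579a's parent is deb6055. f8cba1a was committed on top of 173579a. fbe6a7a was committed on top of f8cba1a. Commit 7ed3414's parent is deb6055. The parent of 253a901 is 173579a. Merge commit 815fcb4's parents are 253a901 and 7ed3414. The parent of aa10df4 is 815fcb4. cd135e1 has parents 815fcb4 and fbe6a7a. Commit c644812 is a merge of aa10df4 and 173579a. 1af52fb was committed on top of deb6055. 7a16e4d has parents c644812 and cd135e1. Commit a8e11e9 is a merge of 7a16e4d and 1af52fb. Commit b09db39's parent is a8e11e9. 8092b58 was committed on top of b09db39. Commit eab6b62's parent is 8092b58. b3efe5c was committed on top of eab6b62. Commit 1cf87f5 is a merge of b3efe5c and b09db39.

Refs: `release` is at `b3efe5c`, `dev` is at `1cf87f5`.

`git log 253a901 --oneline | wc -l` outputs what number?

3

Walking parent pointers from 253a901: reachable set = {173579a, 253a901, deb6055}.
That is 3 commits.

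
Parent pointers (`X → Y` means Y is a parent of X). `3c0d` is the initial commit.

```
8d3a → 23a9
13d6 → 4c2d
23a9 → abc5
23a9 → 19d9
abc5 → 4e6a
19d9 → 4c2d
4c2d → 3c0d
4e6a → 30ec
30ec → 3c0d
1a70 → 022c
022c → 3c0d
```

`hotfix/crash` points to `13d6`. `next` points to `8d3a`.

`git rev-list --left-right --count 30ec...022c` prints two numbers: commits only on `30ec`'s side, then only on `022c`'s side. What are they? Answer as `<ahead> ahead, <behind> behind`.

Reachable from 30ec: {30ec, 3c0d}.
Reachable from 022c: {022c, 3c0d}.
Only in 30ec's history (ahead): {30ec} — 1.
Only in 022c's history (behind): {022c} — 1.

1 ahead, 1 behind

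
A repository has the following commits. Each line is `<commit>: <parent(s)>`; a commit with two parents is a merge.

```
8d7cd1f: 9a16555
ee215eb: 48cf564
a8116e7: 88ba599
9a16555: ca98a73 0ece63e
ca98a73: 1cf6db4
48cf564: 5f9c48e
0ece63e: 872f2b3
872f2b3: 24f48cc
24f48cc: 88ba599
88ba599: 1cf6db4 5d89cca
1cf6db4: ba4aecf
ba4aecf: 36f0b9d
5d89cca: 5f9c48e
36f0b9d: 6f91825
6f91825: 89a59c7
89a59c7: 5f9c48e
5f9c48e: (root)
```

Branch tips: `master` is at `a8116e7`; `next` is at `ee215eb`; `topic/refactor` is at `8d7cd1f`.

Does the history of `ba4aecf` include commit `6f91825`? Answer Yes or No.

Yes

Ancestors of ba4aecf (commits reachable by following parents): {36f0b9d, 5f9c48e, 6f91825, 89a59c7, ba4aecf}.
6f91825 is in that set, so it is an ancestor of ba4aecf.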